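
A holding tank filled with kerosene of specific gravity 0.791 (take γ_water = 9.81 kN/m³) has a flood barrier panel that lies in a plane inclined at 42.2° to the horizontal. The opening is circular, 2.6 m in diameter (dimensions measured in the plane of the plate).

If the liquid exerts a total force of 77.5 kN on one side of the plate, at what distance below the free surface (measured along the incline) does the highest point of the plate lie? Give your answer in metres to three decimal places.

γ = 0.791 × 9.81 = 7.75971 kN/m³.
A = π(1.3)² = 5.30929 m².
From F = γ·h_c·A, the centroid depth is h_c = 77.5/(7.75971 × 5.30929) = 1.88113 m.
Let θ = 42.2° be the plate's angle to the horizontal; measure y along the incline from where the plane meets the free surface. Vertical depth h = y·sinθ with sinθ = 0.671721.
Along the incline, y_c = h_c/sinθ = 1.88113/0.671721 = 2.80046 m.
The centroid is at the centre, 1.3 m below the top of the plate, so the highest point sits at y_top = 2.80046 − 1.3 = 1.50046 m along the incline.

y_top ≈ 1.500 m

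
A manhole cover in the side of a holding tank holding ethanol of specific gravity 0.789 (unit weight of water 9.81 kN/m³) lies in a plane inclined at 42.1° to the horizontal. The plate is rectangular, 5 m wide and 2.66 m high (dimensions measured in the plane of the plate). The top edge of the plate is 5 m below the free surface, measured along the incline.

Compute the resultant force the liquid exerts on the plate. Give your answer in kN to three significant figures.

γ = 0.789 × 9.81 = 7.74009 kN/m³.
Let θ = 42.1° be the plate's angle to the horizontal; measure y along the incline from where the plane meets the free surface. Vertical depth h = y·sinθ with sinθ = 0.670427.
The centroid lies 2.66/2 = 1.33 m below the top edge, so y_c = 5 + 1.33 = 6.33 m and h_c = 6.33 × 0.670427 = 4.2438 m.
A = 5 × 2.66 = 13.3 m².
Resultant F = γ·h_c·A = 7.74009 × 4.2438 × 13.3 = 436.87 kN.

F ≈ 437 kN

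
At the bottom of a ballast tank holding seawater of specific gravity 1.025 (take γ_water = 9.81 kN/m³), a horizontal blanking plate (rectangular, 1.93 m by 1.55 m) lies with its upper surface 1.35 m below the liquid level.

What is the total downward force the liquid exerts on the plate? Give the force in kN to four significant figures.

γ = 1.025 × 9.81 = 10.05525 kN/m³.
The plate is horizontal, so pressure is uniform at p = γ·h = 10.05525 × 1.35 = 13.5746 kN/m².
A = 1.93 × 1.55 = 2.9915 m².
F = p·A = 13.5746 × 2.9915 = 40.6084 kN.

F ≈ 40.61 kN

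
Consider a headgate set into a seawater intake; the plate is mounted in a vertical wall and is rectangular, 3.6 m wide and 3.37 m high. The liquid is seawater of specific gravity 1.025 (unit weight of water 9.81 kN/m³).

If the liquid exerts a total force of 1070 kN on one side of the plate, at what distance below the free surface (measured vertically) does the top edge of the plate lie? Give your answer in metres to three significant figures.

d_top ≈ 7.09 m

γ = 1.025 × 9.81 = 10.05525 kN/m³.
A = 3.6 × 3.37 = 12.132 m².
From F = γ·h_c·A, the centroid depth is h_c = 1070/(10.05525 × 12.132) = 8.77119 m.
The centroid lies 3.37/2 = 1.685 m below the top edge, so the top edge sits at h_top = 8.77119 − 1.685 = 7.08619 m below the surface.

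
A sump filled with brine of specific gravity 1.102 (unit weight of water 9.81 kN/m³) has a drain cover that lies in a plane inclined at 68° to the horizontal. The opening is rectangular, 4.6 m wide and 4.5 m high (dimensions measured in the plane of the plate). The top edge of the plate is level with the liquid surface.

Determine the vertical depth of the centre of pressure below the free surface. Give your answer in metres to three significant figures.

γ = 1.102 × 9.81 = 10.81062 kN/m³.
Let θ = 68° be the plate's angle to the horizontal; measure y along the incline from where the plane meets the free surface. Vertical depth h = y·sinθ with sinθ = 0.927184.
The centroid lies 4.5/2 = 2.25 m below the top edge, so y_c = 2.25 m and h_c = 2.25 × 0.927184 = 2.08616 m.
A = 4.6 × 4.5 = 20.7 m².
Resultant F = γ·h_c·A = 10.81062 × 2.08616 × 20.7 = 466.841 kN.
I_c = b·h³/12 = 4.6 × 4.5³/12 = 34.9312 m⁴.
Centre of pressure: y_p = y_c + I_c/(y_c·A) = 2.25 + 34.9312/(2.25 × 20.7) = 2.25 + 0.749999 = 3 m along the plane.
Vertically, h_p = y_p·sinθ = 3 × 0.927184 = 2.78155 m.

h_p = 2.78 m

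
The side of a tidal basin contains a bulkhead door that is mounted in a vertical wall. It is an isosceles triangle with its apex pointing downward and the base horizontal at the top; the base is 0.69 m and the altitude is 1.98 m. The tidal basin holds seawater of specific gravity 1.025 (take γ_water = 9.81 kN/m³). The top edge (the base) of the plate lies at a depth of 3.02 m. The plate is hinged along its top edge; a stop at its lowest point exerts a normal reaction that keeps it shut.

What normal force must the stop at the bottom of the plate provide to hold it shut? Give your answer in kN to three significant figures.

P ≈ 9.18 kN

γ = 1.025 × 9.81 = 10.05525 kN/m³.
With the apex down, the centroid sits h/3 = 1.98/3 = 0.66 m below the base (the top edge), so the centroid depth is h_c = 3.02 + 0.66 = 3.68 m.
A = ½ × 0.69 × 1.98 = 0.6831 m².
Resultant F = γ·h_c·A = 10.05525 × 3.68 × 0.6831 = 25.277 kN.
I_c = b·h³/36 = 0.69 × 1.98³/36 = 0.148779 m⁴.
Centre of pressure: y_p = y_c + I_c/(y_c·A) = 3.68 + 0.148779/(3.68 × 0.6831) = 3.68 + 0.0591847 = 3.73918 m along the plane.
The resultant acts 0.66 + 0.0591847 = 0.719185 m (along the plate) below the hinge at the top edge, so the moment about the hinge is M = F × 0.719185 = 25.277 × 0.719185 = 18.1788 kN·m.
A normal force at the bottom, 1.98 m from the hinge, must supply this moment: P = 18.1788/1.98 = 9.18121 kN.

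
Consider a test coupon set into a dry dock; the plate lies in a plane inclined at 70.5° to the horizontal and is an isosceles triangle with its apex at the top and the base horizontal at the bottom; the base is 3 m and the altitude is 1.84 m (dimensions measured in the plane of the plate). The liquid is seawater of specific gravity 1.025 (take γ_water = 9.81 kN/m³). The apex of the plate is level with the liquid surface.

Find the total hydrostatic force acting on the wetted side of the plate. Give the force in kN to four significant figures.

F ≈ 32.09 kN

γ = 1.025 × 9.81 = 10.05525 kN/m³.
Let θ = 70.5° be the plate's angle to the horizontal; measure y along the incline from where the plane meets the free surface. Vertical depth h = y·sinθ with sinθ = 0.942641.
With the apex up, the centroid sits 2h/3 = 2 × 1.84/3 = 1.22667 m below the apex, so y_c = 1.22667 m and h_c = 1.22667 × 0.942641 = 1.15631 m.
A = ½ × 3 × 1.84 = 2.76 m².
Resultant F = γ·h_c·A = 10.05525 × 1.15631 × 2.76 = 32.0905 kN.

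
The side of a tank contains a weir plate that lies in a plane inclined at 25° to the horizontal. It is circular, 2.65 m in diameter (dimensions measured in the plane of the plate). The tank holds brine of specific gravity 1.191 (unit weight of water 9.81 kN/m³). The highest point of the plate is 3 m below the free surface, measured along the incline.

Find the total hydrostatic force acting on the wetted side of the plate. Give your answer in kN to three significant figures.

γ = 1.191 × 9.81 = 11.68371 kN/m³.
Let θ = 25° be the plate's angle to the horizontal; measure y along the incline from where the plane meets the free surface. Vertical depth h = y·sinθ with sinθ = 0.422618.
The centroid is at the centre, 1.325 m below the top of the plate, so y_c = 3 + 1.325 = 4.325 m and h_c = 4.325 × 0.422618 = 1.82782 m.
A = π(1.325)² = 5.51546 m².
Resultant F = γ·h_c·A = 11.68371 × 1.82782 × 5.51546 = 117.787 kN.

F ≈ 118 kN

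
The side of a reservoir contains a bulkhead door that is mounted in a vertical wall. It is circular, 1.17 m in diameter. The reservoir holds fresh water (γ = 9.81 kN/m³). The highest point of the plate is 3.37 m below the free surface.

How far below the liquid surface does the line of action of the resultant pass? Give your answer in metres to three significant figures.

h_p = 3.98 m

γ = 9.81 kN/m³.
The centroid is at the centre, 0.585 m below the top of the plate, so the centroid depth is h_c = 3.37 + 0.585 = 3.955 m.
A = π(0.585)² = 1.07513 m².
Resultant F = γ·h_c·A = 9.81 × 3.955 × 1.07513 = 41.7135 kN.
I_c = πr⁴/4 = π × 0.585⁴/4 = 0.0919842 m⁴.
Centre of pressure: y_p = y_c + I_c/(y_c·A) = 3.955 + 0.0919842/(3.955 × 1.07513) = 3.955 + 0.0216325 = 3.97663 m along the plane.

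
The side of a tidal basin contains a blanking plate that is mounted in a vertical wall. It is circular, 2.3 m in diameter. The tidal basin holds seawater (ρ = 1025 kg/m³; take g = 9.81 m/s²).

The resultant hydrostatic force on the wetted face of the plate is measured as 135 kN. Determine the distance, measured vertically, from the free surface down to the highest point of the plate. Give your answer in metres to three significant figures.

d_top ≈ 2.08 m

γ = ρg = 1025 × 9.81 / 1000 = 10.05525 kN/m³.
A = π(1.15)² = 4.15476 m².
From F = γ·h_c·A, the centroid depth is h_c = 135/(10.05525 × 4.15476) = 3.23143 m.
The centroid is at the centre, 1.15 m below the top of the plate, so the highest point sits at h_top = 3.23143 − 1.15 = 2.08143 m below the surface.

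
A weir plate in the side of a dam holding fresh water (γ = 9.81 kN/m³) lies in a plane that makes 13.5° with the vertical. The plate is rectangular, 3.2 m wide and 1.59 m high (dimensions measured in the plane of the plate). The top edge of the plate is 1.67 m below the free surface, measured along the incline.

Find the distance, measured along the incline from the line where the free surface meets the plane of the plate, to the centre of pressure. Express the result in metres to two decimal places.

y_p = 2.55 m

γ = 9.81 kN/m³.
The plate makes 13.5° with the vertical, i.e. θ = 90° − 13.5° = 76.5° to the horizontal. Measuring y along the incline from the free-surface line, vertical depth h = y·sinθ with sinθ = 0.972370.
The centroid lies 1.59/2 = 0.795 m below the top edge, so y_c = 1.67 + 0.795 = 2.465 m and h_c = 2.465 × 0.972370 = 2.39689 m.
A = 3.2 × 1.59 = 5.088 m².
Resultant F = γ·h_c·A = 9.81 × 2.39689 × 5.088 = 119.637 kN.
I_c = b·h³/12 = 3.2 × 1.59³/12 = 1.07191 m⁴.
Centre of pressure: y_p = y_c + I_c/(y_c·A) = 2.465 + 1.07191/(2.465 × 5.088) = 2.465 + 0.0854662 = 2.55047 m along the plane.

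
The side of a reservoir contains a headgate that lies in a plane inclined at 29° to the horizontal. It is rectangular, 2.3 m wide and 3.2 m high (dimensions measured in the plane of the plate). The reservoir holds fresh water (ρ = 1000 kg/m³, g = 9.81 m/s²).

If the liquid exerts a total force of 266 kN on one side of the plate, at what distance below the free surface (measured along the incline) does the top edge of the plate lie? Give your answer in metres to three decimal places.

γ = ρg = 1000 × 9.81 = 9810 N/m³ = 9.81 kN/m³.
A = 2.3 × 3.2 = 7.36 m².
From F = γ·h_c·A, the centroid depth is h_c = 266/(9.81 × 7.36) = 3.68413 m.
Let θ = 29° be the plate's angle to the horizontal; measure y along the incline from where the plane meets the free surface. Vertical depth h = y·sinθ with sinθ = 0.484810.
Along the incline, y_c = h_c/sinθ = 3.68413/0.484810 = 7.59912 m.
The centroid lies 3.2/2 = 1.6 m below the top edge, so the top edge sits at y_top = 7.59912 − 1.6 = 5.99912 m along the incline.

y_top ≈ 5.999 m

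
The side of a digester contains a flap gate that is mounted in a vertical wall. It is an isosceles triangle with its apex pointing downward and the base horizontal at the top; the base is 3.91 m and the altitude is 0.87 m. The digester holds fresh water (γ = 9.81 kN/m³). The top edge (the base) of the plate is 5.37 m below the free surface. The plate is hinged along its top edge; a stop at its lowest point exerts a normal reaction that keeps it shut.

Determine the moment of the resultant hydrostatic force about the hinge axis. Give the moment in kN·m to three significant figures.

M ≈ 28.1 kN·m

γ = 9.81 kN/m³.
With the apex down, the centroid sits h/3 = 0.87/3 = 0.29 m below the base (the top edge), so the centroid depth is h_c = 5.37 + 0.29 = 5.66 m.
A = ½ × 3.91 × 0.87 = 1.70085 m².
Resultant F = γ·h_c·A = 9.81 × 5.66 × 1.70085 = 94.439 kN.
I_c = b·h³/36 = 3.91 × 0.87³/36 = 0.0715207 m⁴.
Centre of pressure: y_p = y_c + I_c/(y_c·A) = 5.66 + 0.0715207/(5.66 × 1.70085) = 5.66 + 0.00742932 = 5.66743 m along the plane.
The resultant acts 0.29 + 0.00742932 = 0.297429 m (along the plate) below the hinge at the top edge, so the moment about the hinge is M = F × 0.297429 = 94.439 × 0.297429 = 28.0889 kN·m.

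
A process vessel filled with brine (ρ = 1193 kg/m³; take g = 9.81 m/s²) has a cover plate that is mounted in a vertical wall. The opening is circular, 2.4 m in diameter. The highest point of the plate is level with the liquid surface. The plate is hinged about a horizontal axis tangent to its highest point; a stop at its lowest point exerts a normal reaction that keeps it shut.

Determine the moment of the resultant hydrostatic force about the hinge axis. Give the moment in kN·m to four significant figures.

γ = ρg = 1193 × 9.81 / 1000 = 11.70333 kN/m³.
The centroid is at the centre, 1.2 m below the top of the plate, so the centroid depth is h_c = 1.2 m.
A = π(1.2)² = 4.52389 m².
Resultant F = γ·h_c·A = 11.70333 × 1.2 × 4.52389 = 63.5335 kN.
I_c = πr⁴/4 = π × 1.2⁴/4 = 1.6286 m⁴.
Centre of pressure: y_p = y_c + I_c/(y_c·A) = 1.2 + 1.6286/(1.2 × 4.52389) = 1.2 + 0.3 = 1.5 m along the plane.
The resultant acts 1.2 + 0.3 = 1.5 m (along the plate) below the hinge at the top edge, so the moment about the hinge is M = F × 1.5 = 63.5335 × 1.5 = 95.3002 kN·m.

M ≈ 95.30 kN·m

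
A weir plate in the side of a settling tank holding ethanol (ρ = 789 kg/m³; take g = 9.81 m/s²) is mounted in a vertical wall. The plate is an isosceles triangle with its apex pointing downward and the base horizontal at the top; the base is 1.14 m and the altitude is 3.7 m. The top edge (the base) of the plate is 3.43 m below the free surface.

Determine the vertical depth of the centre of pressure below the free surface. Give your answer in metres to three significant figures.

h_p = 4.83 m

γ = ρg = 789 × 9.81 / 1000 = 7.74009 kN/m³.
With the apex down, the centroid sits h/3 = 3.7/3 = 1.23333 m below the base (the top edge), so the centroid depth is h_c = 3.43 + 1.23333 = 4.66333 m.
A = ½ × 1.14 × 3.7 = 2.109 m².
Resultant F = γ·h_c·A = 7.74009 × 4.66333 × 2.109 = 76.1235 kN.
I_c = b·h³/36 = 1.14 × 3.7³/36 = 1.60401 m⁴.
Centre of pressure: y_p = y_c + I_c/(y_c·A) = 4.66333 + 1.60401/(4.66333 × 2.109) = 4.66333 + 0.163093 = 4.82642 m along the plane.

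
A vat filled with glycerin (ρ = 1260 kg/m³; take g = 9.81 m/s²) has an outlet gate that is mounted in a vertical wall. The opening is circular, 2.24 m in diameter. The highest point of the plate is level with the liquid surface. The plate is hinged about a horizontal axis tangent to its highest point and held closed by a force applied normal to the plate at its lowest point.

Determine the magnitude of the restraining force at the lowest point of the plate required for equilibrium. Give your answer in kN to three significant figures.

P ≈ 34.1 kN

γ = ρg = 1260 × 9.81 / 1000 = 12.3606 kN/m³.
The centroid is at the centre, 1.12 m below the top of the plate, so the centroid depth is h_c = 1.12 m.
A = π(1.12)² = 3.94081 m².
Resultant F = γ·h_c·A = 12.3606 × 1.12 × 3.94081 = 54.5561 kN.
I_c = πr⁴/4 = π × 1.12⁴/4 = 1.23584 m⁴.
Centre of pressure: y_p = y_c + I_c/(y_c·A) = 1.12 + 1.23584/(1.12 × 3.94081) = 1.12 + 0.28 = 1.4 m along the plane.
The resultant acts 1.12 + 0.28 = 1.4 m (along the plate) below the hinge at the top edge, so the moment about the hinge is M = F × 1.4 = 54.5561 × 1.4 = 76.3785 kN·m.
A normal force at the bottom, 2.24 m from the hinge, must supply this moment: P = 76.3785/2.24 = 34.0975 kN.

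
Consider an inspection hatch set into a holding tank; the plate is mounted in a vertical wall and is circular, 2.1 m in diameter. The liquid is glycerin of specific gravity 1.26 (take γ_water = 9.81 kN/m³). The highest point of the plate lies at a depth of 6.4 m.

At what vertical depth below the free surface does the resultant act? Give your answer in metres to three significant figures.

h_p = 7.49 m

γ = 1.26 × 9.81 = 12.3606 kN/m³.
The centroid is at the centre, 1.05 m below the top of the plate, so the centroid depth is h_c = 6.4 + 1.05 = 7.45 m.
A = π(1.05)² = 3.46361 m².
Resultant F = γ·h_c·A = 12.3606 × 7.45 × 3.46361 = 318.952 kN.
I_c = πr⁴/4 = π × 1.05⁴/4 = 0.954656 m⁴.
Centre of pressure: y_p = y_c + I_c/(y_c·A) = 7.45 + 0.954656/(7.45 × 3.46361) = 7.45 + 0.0369966 = 7.487 m along the plane.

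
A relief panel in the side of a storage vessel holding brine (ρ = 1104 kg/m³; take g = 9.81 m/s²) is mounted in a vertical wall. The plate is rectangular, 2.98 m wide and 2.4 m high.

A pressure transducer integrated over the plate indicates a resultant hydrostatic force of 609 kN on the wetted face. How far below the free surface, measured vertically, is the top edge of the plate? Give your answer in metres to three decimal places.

γ = ρg = 1104 × 9.81 / 1000 = 10.83024 kN/m³.
A = 2.98 × 2.4 = 7.152 m².
From F = γ·h_c·A, the centroid depth is h_c = 609/(10.83024 × 7.152) = 7.86234 m.
The centroid lies 2.4/2 = 1.2 m below the top edge, so the top edge sits at h_top = 7.86234 − 1.2 = 6.66234 m below the surface.

d_top ≈ 6.662 m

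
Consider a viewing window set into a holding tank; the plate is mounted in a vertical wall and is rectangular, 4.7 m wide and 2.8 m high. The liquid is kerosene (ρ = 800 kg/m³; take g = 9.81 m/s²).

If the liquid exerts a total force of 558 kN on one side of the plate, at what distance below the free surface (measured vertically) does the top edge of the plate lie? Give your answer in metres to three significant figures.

d_top ≈ 4.00 m

γ = ρg = 800 × 9.81 / 1000 = 7.848 kN/m³.
A = 4.7 × 2.8 = 13.16 m².
From F = γ·h_c·A, the centroid depth is h_c = 558/(7.848 × 13.16) = 5.40281 m.
The centroid lies 2.8/2 = 1.4 m below the top edge, so the top edge sits at h_top = 5.40281 − 1.4 = 4.00281 m below the surface.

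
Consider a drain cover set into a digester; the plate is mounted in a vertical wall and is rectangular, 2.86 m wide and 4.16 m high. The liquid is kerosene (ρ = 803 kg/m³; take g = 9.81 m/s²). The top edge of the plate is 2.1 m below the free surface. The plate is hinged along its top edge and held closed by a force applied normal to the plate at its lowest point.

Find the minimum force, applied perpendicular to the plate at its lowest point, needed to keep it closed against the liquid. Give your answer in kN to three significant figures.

γ = ρg = 803 × 9.81 / 1000 = 7.87743 kN/m³.
The centroid lies 4.16/2 = 2.08 m below the top edge, so the centroid depth is h_c = 2.1 + 2.08 = 4.18 m.
A = 2.86 × 4.16 = 11.8976 m².
Resultant F = γ·h_c·A = 7.87743 × 4.18 × 11.8976 = 391.76 kN.
I_c = b·h³/12 = 2.86 × 4.16³/12 = 17.1579 m⁴.
Centre of pressure: y_p = y_c + I_c/(y_c·A) = 4.18 + 17.1579/(4.18 × 11.8976) = 4.18 + 0.345007 = 4.52501 m along the plane.
The resultant acts 2.08 + 0.345007 = 2.42501 m (along the plate) below the hinge at the top edge, so the moment about the hinge is M = F × 2.42501 = 391.76 × 2.42501 = 950.022 kN·m.
A normal force at the bottom, 4.16 m from the hinge, must supply this moment: P = 950.022/4.16 = 228.371 kN.

P ≈ 228 kN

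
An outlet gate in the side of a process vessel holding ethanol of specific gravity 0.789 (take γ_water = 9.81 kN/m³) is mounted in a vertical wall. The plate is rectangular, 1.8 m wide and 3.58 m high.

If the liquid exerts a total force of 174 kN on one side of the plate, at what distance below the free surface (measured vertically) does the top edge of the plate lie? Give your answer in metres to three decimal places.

γ = 0.789 × 9.81 = 7.74009 kN/m³.
A = 1.8 × 3.58 = 6.444 m².
From F = γ·h_c·A, the centroid depth is h_c = 174/(7.74009 × 6.444) = 3.48857 m.
The centroid lies 3.58/2 = 1.79 m below the top edge, so the top edge sits at h_top = 3.48857 − 1.79 = 1.69857 m below the surface.

d_top ≈ 1.699 m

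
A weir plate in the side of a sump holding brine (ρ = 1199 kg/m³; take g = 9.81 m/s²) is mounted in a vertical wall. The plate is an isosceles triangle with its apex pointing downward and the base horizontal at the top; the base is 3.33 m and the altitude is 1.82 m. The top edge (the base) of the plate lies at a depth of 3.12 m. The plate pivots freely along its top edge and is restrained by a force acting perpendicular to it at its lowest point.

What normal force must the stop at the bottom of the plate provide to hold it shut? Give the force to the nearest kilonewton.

γ = ρg = 1199 × 9.81 / 1000 = 11.76219 kN/m³.
With the apex down, the centroid sits h/3 = 1.82/3 = 0.606667 m below the base (the top edge), so the centroid depth is h_c = 3.12 + 0.606667 = 3.72667 m.
A = ½ × 3.33 × 1.82 = 3.0303 m².
Resultant F = γ·h_c·A = 11.76219 × 3.72667 × 3.0303 = 132.83 kN.
I_c = b·h³/36 = 3.33 × 1.82³/36 = 0.557643 m⁴.
Centre of pressure: y_p = y_c + I_c/(y_c·A) = 3.72667 + 0.557643/(3.72667 × 3.0303) = 3.72667 + 0.0493798 = 3.77605 m along the plane.
The resultant acts 0.606667 + 0.0493798 = 0.656047 m (along the plate) below the hinge at the top edge, so the moment about the hinge is M = F × 0.656047 = 132.83 × 0.656047 = 87.1427 kN·m.
A normal force at the bottom, 1.82 m from the hinge, must supply this moment: P = 87.1427/1.82 = 47.8806 kN.

P ≈ 48 kN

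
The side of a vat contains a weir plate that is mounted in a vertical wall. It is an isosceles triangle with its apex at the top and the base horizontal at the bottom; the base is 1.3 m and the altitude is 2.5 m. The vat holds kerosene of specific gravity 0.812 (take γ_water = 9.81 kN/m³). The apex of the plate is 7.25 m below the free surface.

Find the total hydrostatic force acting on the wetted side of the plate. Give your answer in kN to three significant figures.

F ≈ 115 kN

γ = 0.812 × 9.81 = 7.96572 kN/m³.
With the apex up, the centroid sits 2h/3 = 2 × 2.5/3 = 1.66667 m below the apex, so the centroid depth is h_c = 7.25 + 1.66667 = 8.91667 m.
A = ½ × 1.3 × 2.5 = 1.625 m².
Resultant F = γ·h_c·A = 7.96572 × 8.91667 × 1.625 = 115.42 kN.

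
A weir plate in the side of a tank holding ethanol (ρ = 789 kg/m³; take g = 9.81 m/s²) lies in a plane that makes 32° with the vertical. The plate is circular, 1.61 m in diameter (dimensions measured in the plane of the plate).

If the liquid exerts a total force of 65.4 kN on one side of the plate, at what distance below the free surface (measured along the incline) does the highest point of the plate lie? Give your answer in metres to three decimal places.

γ = ρg = 789 × 9.81 / 1000 = 7.74009 kN/m³.
A = π(0.805)² = 2.03583 m².
From F = γ·h_c·A, the centroid depth is h_c = 65.4/(7.74009 × 2.03583) = 4.1504 m.
The plate makes 32° with the vertical, i.e. θ = 90° − 32° = 58° to the horizontal. Measuring y along the incline from the free-surface line, vertical depth h = y·sinθ with sinθ = 0.848048.
Along the incline, y_c = h_c/sinθ = 4.1504/0.848048 = 4.89406 m.
The centroid is at the centre, 0.805 m below the top of the plate, so the highest point sits at y_top = 4.89406 − 0.805 = 4.08906 m along the incline.

y_top ≈ 4.089 m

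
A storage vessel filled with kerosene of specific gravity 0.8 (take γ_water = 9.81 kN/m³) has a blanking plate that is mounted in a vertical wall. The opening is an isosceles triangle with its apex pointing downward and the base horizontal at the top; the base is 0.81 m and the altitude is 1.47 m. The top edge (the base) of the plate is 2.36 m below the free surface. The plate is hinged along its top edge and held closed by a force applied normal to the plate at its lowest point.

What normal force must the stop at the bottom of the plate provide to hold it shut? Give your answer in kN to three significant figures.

γ = 0.8 × 9.81 = 7.848 kN/m³.
With the apex down, the centroid sits h/3 = 1.47/3 = 0.49 m below the base (the top edge), so the centroid depth is h_c = 2.36 + 0.49 = 2.85 m.
A = ½ × 0.81 × 1.47 = 0.59535 m².
Resultant F = γ·h_c·A = 7.848 × 2.85 × 0.59535 = 13.3161 kN.
I_c = b·h³/36 = 0.81 × 1.47³/36 = 0.0714718 m⁴.
Centre of pressure: y_p = y_c + I_c/(y_c·A) = 2.85 + 0.0714718/(2.85 × 0.59535) = 2.85 + 0.0421228 = 2.89212 m along the plane.
The resultant acts 0.49 + 0.0421228 = 0.532123 m (along the plate) below the hinge at the top edge, so the moment about the hinge is M = F × 0.532123 = 13.3161 × 0.532123 = 7.0858 kN·m.
A normal force at the bottom, 1.47 m from the hinge, must supply this moment: P = 7.0858/1.47 = 4.82027 kN.

P ≈ 4.82 kN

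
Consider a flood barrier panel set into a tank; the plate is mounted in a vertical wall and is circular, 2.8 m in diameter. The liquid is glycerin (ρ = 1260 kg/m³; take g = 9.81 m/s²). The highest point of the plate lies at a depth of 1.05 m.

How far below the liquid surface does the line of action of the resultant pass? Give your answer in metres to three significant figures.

h_p = 2.65 m

γ = ρg = 1260 × 9.81 / 1000 = 12.3606 kN/m³.
The centroid is at the centre, 1.4 m below the top of the plate, so the centroid depth is h_c = 1.05 + 1.4 = 2.45 m.
A = π(1.4)² = 6.15752 m².
Resultant F = γ·h_c·A = 12.3606 × 2.45 × 6.15752 = 186.471 kN.
I_c = πr⁴/4 = π × 1.4⁴/4 = 3.01719 m⁴.
Centre of pressure: y_p = y_c + I_c/(y_c·A) = 2.45 + 3.01719/(2.45 × 6.15752) = 2.45 + 0.2 = 2.65 m along the plane.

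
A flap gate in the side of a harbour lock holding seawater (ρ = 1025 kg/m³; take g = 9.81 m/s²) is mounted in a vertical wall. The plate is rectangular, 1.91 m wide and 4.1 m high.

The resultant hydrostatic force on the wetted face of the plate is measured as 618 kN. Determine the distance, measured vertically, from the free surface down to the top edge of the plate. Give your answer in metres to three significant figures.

γ = ρg = 1025 × 9.81 / 1000 = 10.05525 kN/m³.
A = 1.91 × 4.1 = 7.831 m².
From F = γ·h_c·A, the centroid depth is h_c = 618/(10.05525 × 7.831) = 7.84835 m.
The centroid lies 4.1/2 = 2.05 m below the top edge, so the top edge sits at h_top = 7.84835 − 2.05 = 5.79835 m below the surface.

d_top ≈ 5.80 m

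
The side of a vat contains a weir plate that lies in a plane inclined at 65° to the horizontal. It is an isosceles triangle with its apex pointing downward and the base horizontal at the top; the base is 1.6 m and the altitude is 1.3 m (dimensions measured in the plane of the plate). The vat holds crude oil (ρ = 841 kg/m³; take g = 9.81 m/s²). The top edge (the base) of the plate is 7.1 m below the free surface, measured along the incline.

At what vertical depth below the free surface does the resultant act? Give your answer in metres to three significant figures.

γ = ρg = 841 × 9.81 / 1000 = 8.25021 kN/m³.
Let θ = 65° be the plate's angle to the horizontal; measure y along the incline from where the plane meets the free surface. Vertical depth h = y·sinθ with sinθ = 0.906308.
With the apex down, the centroid sits h/3 = 1.3/3 = 0.433333 m below the base (the top edge), so y_c = 7.1 + 0.433333 = 7.53333 m and h_c = 7.53333 × 0.906308 = 6.82752 m.
A = ½ × 1.6 × 1.3 = 1.04 m².
Resultant F = γ·h_c·A = 8.25021 × 6.82752 × 1.04 = 58.5816 kN.
I_c = b·h³/36 = 1.6 × 1.3³/36 = 0.0976444 m⁴.
Centre of pressure: y_p = y_c + I_c/(y_c·A) = 7.53333 + 0.0976444/(7.53333 × 1.04) = 7.53333 + 0.0124631 = 7.54579 m along the plane.
Vertically, h_p = y_p·sinθ = 7.54579 × 0.906308 = 6.83881 m.

h_p = 6.84 m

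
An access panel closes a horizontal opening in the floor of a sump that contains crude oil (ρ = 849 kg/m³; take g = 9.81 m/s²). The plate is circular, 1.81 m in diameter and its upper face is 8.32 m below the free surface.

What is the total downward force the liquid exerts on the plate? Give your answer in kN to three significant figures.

γ = ρg = 849 × 9.81 / 1000 = 8.32869 kN/m³.
The plate is horizontal, so pressure is uniform at p = γ·h = 8.32869 × 8.32 = 69.2947 kN/m².
A = π(0.905)² = 2.57304 m².
F = p·A = 69.2947 × 2.57304 = 178.298 kN.

F ≈ 178 kN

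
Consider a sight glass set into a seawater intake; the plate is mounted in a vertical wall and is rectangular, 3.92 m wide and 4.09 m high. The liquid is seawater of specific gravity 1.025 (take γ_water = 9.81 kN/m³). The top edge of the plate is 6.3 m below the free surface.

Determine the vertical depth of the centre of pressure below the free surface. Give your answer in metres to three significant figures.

h_p = 8.51 m

γ = 1.025 × 9.81 = 10.05525 kN/m³.
The centroid lies 4.09/2 = 2.045 m below the top edge, so the centroid depth is h_c = 6.3 + 2.045 = 8.345 m.
A = 3.92 × 4.09 = 16.0328 m².
Resultant F = γ·h_c·A = 10.05525 × 8.345 × 16.0328 = 1345.33 kN.
I_c = b·h³/12 = 3.92 × 4.09³/12 = 22.3499 m⁴.
Centre of pressure: y_p = y_c + I_c/(y_c·A) = 8.345 + 22.3499/(8.345 × 16.0328) = 8.345 + 0.167047 = 8.51205 m along the plane.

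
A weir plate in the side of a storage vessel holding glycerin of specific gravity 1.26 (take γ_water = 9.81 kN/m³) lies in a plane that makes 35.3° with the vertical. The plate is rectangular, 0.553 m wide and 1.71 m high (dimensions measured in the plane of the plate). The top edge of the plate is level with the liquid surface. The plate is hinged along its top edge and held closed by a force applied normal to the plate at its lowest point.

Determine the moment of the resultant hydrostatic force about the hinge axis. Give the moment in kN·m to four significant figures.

γ = 1.26 × 9.81 = 12.3606 kN/m³.
The plate makes 35.3° with the vertical, i.e. θ = 90° − 35.3° = 54.7° to the horizontal. Measuring y along the incline from the free-surface line, vertical depth h = y·sinθ with sinθ = 0.816138.
The centroid lies 1.71/2 = 0.855 m below the top edge, so y_c = 0.855 m and h_c = 0.855 × 0.816138 = 0.697798 m.
A = 0.553 × 1.71 = 0.94563 m².
Resultant F = γ·h_c·A = 12.3606 × 0.697798 × 0.94563 = 8.15625 kN.
I_c = b·h³/12 = 0.553 × 1.71³/12 = 0.230426 m⁴.
Centre of pressure: y_p = y_c + I_c/(y_c·A) = 0.855 + 0.230426/(0.855 × 0.94563) = 0.855 + 0.285 = 1.14 m along the plane.
The resultant acts 0.855 + 0.285 = 1.14 m (along the plate) below the hinge at the top edge, so the moment about the hinge is M = F × 1.14 = 8.15625 × 1.14 = 9.29812 kN·m.

M ≈ 9.298 kN·m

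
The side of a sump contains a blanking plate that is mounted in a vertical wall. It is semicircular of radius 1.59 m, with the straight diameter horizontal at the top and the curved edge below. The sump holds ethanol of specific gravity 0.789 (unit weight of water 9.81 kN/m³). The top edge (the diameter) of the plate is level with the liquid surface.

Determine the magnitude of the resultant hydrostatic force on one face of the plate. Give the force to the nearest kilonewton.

γ = 0.789 × 9.81 = 7.74009 kN/m³.
The centroid of a semicircle lies 4r/(3π) = 0.674817 m from the diameter, here below the top edge, so the centroid depth is h_c = 0.674817 m.
A = πr²/2 = π × 1.59²/2 = 3.97113 m².
Resultant F = γ·h_c·A = 7.74009 × 0.674817 × 3.97113 = 20.7418 kN.

F ≈ 21 kN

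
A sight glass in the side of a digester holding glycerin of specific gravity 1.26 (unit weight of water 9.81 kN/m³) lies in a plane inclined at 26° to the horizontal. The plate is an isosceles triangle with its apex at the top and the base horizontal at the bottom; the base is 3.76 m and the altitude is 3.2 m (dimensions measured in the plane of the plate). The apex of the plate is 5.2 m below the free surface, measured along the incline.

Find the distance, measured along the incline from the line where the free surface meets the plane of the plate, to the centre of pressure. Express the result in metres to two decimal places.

y_p = 7.41 m

γ = 1.26 × 9.81 = 12.3606 kN/m³.
Let θ = 26° be the plate's angle to the horizontal; measure y along the incline from where the plane meets the free surface. Vertical depth h = y·sinθ with sinθ = 0.438371.
With the apex up, the centroid sits 2h/3 = 2 × 3.2/3 = 2.13333 m below the apex, so y_c = 5.2 + 2.13333 = 7.33333 m and h_c = 7.33333 × 0.438371 = 3.21472 m.
A = ½ × 3.76 × 3.2 = 6.016 m².
Resultant F = γ·h_c·A = 12.3606 × 3.21472 × 6.016 = 239.051 kN.
I_c = b·h³/36 = 3.76 × 3.2³/36 = 3.42244 m⁴.
Centre of pressure: y_p = y_c + I_c/(y_c·A) = 7.33333 + 3.42244/(7.33333 × 6.016) = 7.33333 + 0.0775759 = 7.41091 m along the plane.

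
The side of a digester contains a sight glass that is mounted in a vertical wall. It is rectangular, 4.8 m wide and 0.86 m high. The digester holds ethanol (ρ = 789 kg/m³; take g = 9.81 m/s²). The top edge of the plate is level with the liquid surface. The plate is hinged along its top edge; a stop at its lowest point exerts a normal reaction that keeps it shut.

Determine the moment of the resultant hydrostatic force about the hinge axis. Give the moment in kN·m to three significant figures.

γ = ρg = 789 × 9.81 / 1000 = 7.74009 kN/m³.
The centroid lies 0.86/2 = 0.43 m below the top edge, so the centroid depth is h_c = 0.43 m.
A = 4.8 × 0.86 = 4.128 m².
Resultant F = γ·h_c·A = 7.74009 × 0.43 × 4.128 = 13.739 kN.
I_c = b·h³/12 = 4.8 × 0.86³/12 = 0.254422 m⁴.
Centre of pressure: y_p = y_c + I_c/(y_c·A) = 0.43 + 0.254422/(0.43 × 4.128) = 0.43 + 0.143333 = 0.573333 m along the plane.
The resultant acts 0.43 + 0.143333 = 0.573333 m (along the plate) below the hinge at the top edge, so the moment about the hinge is M = F × 0.573333 = 13.739 × 0.573333 = 7.87702 kN·m.

M ≈ 7.88 kN·m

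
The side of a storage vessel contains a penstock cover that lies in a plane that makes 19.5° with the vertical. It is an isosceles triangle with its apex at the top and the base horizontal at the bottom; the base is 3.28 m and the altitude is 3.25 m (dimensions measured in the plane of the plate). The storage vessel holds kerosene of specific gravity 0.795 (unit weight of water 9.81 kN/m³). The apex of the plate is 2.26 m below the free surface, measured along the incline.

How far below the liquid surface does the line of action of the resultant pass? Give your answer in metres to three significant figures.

γ = 0.795 × 9.81 = 7.79895 kN/m³.
The plate makes 19.5° with the vertical, i.e. θ = 90° − 19.5° = 70.5° to the horizontal. Measuring y along the incline from the free-surface line, vertical depth h = y·sinθ with sinθ = 0.942641.
With the apex up, the centroid sits 2h/3 = 2 × 3.25/3 = 2.16667 m below the apex, so y_c = 2.26 + 2.16667 = 4.42667 m and h_c = 4.42667 × 0.942641 = 4.17276 m.
A = ½ × 3.28 × 3.25 = 5.33 m².
Resultant F = γ·h_c·A = 7.79895 × 4.17276 × 5.33 = 173.455 kN.
I_c = b·h³/36 = 3.28 × 3.25³/36 = 3.12767 m⁴.
Centre of pressure: y_p = y_c + I_c/(y_c·A) = 4.42667 + 3.12767/(4.42667 × 5.33) = 4.42667 + 0.132561 = 4.55923 m along the plane.
Vertically, h_p = y_p·sinθ = 4.55923 × 0.942641 = 4.29772 m.

h_p = 4.30 m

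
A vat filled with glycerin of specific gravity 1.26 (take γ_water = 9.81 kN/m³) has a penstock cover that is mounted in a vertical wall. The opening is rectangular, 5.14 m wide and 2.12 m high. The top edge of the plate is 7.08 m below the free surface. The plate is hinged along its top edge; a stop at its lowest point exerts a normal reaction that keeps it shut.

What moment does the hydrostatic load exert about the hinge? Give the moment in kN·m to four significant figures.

M ≈ 1213 kN·m

γ = 1.26 × 9.81 = 12.3606 kN/m³.
The centroid lies 2.12/2 = 1.06 m below the top edge, so the centroid depth is h_c = 7.08 + 1.06 = 8.14 m.
A = 5.14 × 2.12 = 10.8968 m².
Resultant F = γ·h_c·A = 12.3606 × 8.14 × 10.8968 = 1096.38 kN.
I_c = b·h³/12 = 5.14 × 2.12³/12 = 4.08121 m⁴.
Centre of pressure: y_p = y_c + I_c/(y_c·A) = 8.14 + 4.08121/(8.14 × 10.8968) = 8.14 + 0.0460114 = 8.18601 m along the plane.
The resultant acts 1.06 + 0.0460114 = 1.10601 m (along the plate) below the hinge at the top edge, so the moment about the hinge is M = F × 1.10601 = 1096.38 × 1.10601 = 1212.61 kN·m.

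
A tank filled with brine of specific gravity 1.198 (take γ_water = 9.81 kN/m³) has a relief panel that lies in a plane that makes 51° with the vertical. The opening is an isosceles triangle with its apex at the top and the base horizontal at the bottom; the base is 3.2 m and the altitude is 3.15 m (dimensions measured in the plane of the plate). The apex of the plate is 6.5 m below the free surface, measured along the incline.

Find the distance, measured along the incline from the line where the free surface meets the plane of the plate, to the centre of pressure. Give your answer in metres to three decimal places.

γ = 1.198 × 9.81 = 11.75238 kN/m³.
The plate makes 51° with the vertical, i.e. θ = 90° − 51° = 39° to the horizontal. Measuring y along the incline from the free-surface line, vertical depth h = y·sinθ with sinθ = 0.629320.
With the apex up, the centroid sits 2h/3 = 2 × 3.15/3 = 2.1 m below the apex, so y_c = 6.5 + 2.1 = 8.6 m and h_c = 8.6 × 0.629320 = 5.41215 m.
A = ½ × 3.2 × 3.15 = 5.04 m².
Resultant F = γ·h_c·A = 11.75238 × 5.41215 × 5.04 = 320.572 kN.
I_c = b·h³/36 = 3.2 × 3.15³/36 = 2.7783 m⁴.
Centre of pressure: y_p = y_c + I_c/(y_c·A) = 8.6 + 2.7783/(8.6 × 5.04) = 8.6 + 0.0640988 = 8.6641 m along the plane.

y_p = 8.664 m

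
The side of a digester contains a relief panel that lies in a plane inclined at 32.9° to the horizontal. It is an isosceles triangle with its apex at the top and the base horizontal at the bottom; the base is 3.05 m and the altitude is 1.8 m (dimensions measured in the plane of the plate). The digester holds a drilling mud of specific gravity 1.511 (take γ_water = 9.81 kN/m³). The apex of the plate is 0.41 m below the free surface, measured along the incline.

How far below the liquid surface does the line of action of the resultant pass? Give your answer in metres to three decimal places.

h_p = 0.935 m

γ = 1.511 × 9.81 = 14.82291 kN/m³.
Let θ = 32.9° be the plate's angle to the horizontal; measure y along the incline from where the plane meets the free surface. Vertical depth h = y·sinθ with sinθ = 0.543174.
With the apex up, the centroid sits 2h/3 = 2 × 1.8/3 = 1.2 m below the apex, so y_c = 0.41 + 1.2 = 1.61 m and h_c = 1.61 × 0.543174 = 0.87451 m.
A = ½ × 3.05 × 1.8 = 2.745 m².
Resultant F = γ·h_c·A = 14.82291 × 0.87451 × 2.745 = 35.5828 kN.
I_c = b·h³/36 = 3.05 × 1.8³/36 = 0.4941 m⁴.
Centre of pressure: y_p = y_c + I_c/(y_c·A) = 1.61 + 0.4941/(1.61 × 2.745) = 1.61 + 0.111801 = 1.7218 m along the plane.
Vertically, h_p = y_p·sinθ = 1.7218 × 0.543174 = 0.935237 m.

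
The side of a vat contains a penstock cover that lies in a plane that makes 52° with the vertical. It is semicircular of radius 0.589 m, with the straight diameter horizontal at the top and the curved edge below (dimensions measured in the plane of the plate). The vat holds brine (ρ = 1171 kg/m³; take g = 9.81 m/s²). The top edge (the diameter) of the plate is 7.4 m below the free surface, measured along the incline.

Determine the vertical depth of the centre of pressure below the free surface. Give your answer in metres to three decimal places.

γ = ρg = 1171 × 9.81 / 1000 = 11.48751 kN/m³.
The plate makes 52° with the vertical, i.e. θ = 90° − 52° = 38° to the horizontal. Measuring y along the incline from the free-surface line, vertical depth h = y·sinθ with sinθ = 0.615661.
The centroid of a semicircle lies 4r/(3π) = 0.249979 m from the diameter, here below the top edge, so y_c = 7.4 + 0.249979 = 7.64998 m and h_c = 7.64998 × 0.615661 = 4.70979 m.
A = πr²/2 = π × 0.589²/2 = 0.544942 m².
Resultant F = γ·h_c·A = 11.48751 × 4.70979 × 0.544942 = 29.4834 kN.
I_c = (π/8 − 8/(9π))·r⁴ = 0.109757 × 0.589⁴ = 0.0132097 m⁴.
Centre of pressure: y_p = y_c + I_c/(y_c·A) = 7.64998 + 0.0132097/(7.64998 × 0.544942) = 7.64998 + 0.00316871 = 7.65315 m along the plane.
Vertically, h_p = y_p·sinθ = 7.65315 × 0.615661 = 4.71175 m.

h_p = 4.712 m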